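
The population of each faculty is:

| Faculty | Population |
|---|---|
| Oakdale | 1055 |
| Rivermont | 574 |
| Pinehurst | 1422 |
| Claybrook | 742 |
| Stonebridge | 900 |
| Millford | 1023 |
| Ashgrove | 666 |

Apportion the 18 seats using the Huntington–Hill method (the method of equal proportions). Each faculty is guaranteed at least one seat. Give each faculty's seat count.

With divisor 387: modified quotas Oakdale 2.726, Rivermont 1.483, Pinehurst 3.674, Claybrook 1.917, Stonebridge 2.326, Millford 2.643, Ashgrove 1.721.
Geometric-mean thresholds: Oakdale √(2·3)=2.449, Rivermont √(1·2)=1.414, Pinehurst √(3·4)=3.464, Claybrook √(1·2)=1.414, Stonebridge √(2·3)=2.449, Millford √(2·3)=2.449, Ashgrove √(1·2)=1.414.
Each quota rounded against its threshold gives Oakdale 3, Rivermont 2, Pinehurst 4, Claybrook 2, Stonebridge 2, Millford 3, Ashgrove 2 (total 18).

Oakdale 3; Rivermont 2; Pinehurst 4; Claybrook 2; Stonebridge 2; Millford 3; Ashgrove 2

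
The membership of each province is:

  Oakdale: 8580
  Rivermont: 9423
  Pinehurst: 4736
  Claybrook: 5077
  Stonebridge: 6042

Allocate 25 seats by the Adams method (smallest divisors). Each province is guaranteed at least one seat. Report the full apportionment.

Oakdale: 6, Rivermont: 7, Pinehurst: 4, Claybrook: 4, Stonebridge: 4

Standard divisor 33858/25 ≈ 1354.32; standard quotas: Oakdale 6.335, Rivermont 6.958, Pinehurst 3.497, Claybrook 3.749, Stonebridge 4.461.
Rounding up gives 7, 7, 4, 4, 5 = 27 seats, so the divisor must be adjusted.
With modified divisor 1540: modified quotas Oakdale 5.571, Rivermont 6.119, Pinehurst 3.075, Claybrook 3.297, Stonebridge 3.923.
Rounding up: Oakdale 6, Rivermont 7, Pinehurst 4, Claybrook 4, Stonebridge 4 (total 25).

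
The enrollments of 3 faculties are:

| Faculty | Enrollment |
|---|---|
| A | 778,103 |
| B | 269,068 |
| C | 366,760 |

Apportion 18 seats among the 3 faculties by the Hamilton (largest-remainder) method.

The standard divisor is 1413931/18 ≈ 78551.722.
Standard quotas: A 9.9056, B 3.4254, C 4.6690.
Lower quotas: A 9, B 3, C 4 (sum 16, leaving 2 seats).
Remainders in descending order: A 0.9056, C 0.6690, B 0.4254.
Largest remainders: A, C receive the extra seats.

A: 10, B: 3, C: 5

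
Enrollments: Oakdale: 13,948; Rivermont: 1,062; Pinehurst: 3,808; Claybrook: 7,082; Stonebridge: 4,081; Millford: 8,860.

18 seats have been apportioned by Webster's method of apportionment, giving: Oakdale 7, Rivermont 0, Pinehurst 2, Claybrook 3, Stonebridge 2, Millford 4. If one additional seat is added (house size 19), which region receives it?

Priority for the next seat is population ÷ (current seats + 0.5).
Priorities: Oakdale 1859.733, Rivermont 2124.000, Pinehurst 1523.200, Claybrook 2023.429, Stonebridge 1632.400, Millford 1968.889.
Highest priority: Rivermont.

Rivermont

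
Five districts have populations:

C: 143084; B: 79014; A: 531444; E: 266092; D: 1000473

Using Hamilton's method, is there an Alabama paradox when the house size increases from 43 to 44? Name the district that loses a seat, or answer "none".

none

At 43 seats: C 3, B 2, A 11, E 6, D 21.
At 44 seats: C 3, B 2, A 11, E 6, D 22.
No district's allocation decreased.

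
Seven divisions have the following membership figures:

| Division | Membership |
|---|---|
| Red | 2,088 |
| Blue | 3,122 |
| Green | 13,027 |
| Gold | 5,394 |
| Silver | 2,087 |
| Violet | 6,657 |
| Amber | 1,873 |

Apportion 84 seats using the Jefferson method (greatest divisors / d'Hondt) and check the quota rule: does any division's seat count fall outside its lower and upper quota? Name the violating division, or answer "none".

Standard quotas: Red 5.121, Blue 7.657, Green 31.951, Gold 13.230, Silver 5.119, Violet 16.328, Amber 4.594.
Jefferson allocation: Red 5, Blue 7, Green 33, Gold 13, Silver 5, Violet 17, Amber 4.
Green has quota 31.951 (lower 31, upper 32) but receives 33 — outside the quota interval.

Green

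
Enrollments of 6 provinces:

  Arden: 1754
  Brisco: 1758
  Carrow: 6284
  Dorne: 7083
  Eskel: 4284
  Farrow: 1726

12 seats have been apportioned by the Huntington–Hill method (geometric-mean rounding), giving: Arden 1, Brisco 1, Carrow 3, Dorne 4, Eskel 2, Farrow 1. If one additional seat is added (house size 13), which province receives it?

Priority for the next seat is population ÷ (√(s·(s+1))).
Priorities: Arden 1240.265, Brisco 1243.094, Carrow 1814.035, Dorne 1583.807, Eskel 1748.936, Farrow 1220.466.
Highest priority: Carrow.

Carrow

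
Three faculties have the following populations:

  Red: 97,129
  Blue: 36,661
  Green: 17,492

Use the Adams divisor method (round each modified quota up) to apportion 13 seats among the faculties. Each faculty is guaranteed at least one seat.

Red: 8, Blue: 3, Green: 2

Standard divisor 151282/13 ≈ 11637.077; standard quotas: Red 8.347, Blue 3.150, Green 1.503.
Rounding up gives 9, 4, 2 = 15 seats, so the divisor must be adjusted.
With modified divisor 13000: modified quotas Red 7.471, Blue 2.820, Green 1.346.
Rounding up: Red 8, Blue 3, Green 2 (total 13).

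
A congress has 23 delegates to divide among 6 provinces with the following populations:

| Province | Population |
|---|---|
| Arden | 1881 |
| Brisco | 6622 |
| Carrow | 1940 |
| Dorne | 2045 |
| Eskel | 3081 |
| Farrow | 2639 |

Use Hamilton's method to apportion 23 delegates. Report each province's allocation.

Arden 2; Brisco 8; Carrow 3; Dorne 3; Eskel 4; Farrow 3

The standard divisor is 18208/23 ≈ 791.652.
Standard quotas: Arden 2.3760, Brisco 8.3648, Carrow 2.4506, Dorne 2.5832, Eskel 3.8919, Farrow 3.3335.
Lower quotas: Arden 2, Brisco 8, Carrow 2, Dorne 2, Eskel 3, Farrow 3 (sum 20, leaving 3 seats).
Remainders in descending order: Eskel 0.8919, Dorne 0.5832, Carrow 0.4506, Arden 0.3760, Brisco 0.3648, Farrow 0.3335.
Largest remainders: Eskel, Dorne, Carrow receive the extra seats.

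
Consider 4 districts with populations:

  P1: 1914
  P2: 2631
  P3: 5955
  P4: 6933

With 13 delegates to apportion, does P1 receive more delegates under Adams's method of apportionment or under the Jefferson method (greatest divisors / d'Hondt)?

Adams

Adams: P1 2, P2 2, P3 4, P4 5.
Jefferson: P1 1, P2 2, P3 5, P4 5.
P1 gets 2 under Adams and 1 under Jefferson.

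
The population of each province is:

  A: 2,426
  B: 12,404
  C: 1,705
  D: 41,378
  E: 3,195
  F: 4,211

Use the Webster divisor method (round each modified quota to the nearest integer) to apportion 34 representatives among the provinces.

A: 1, B: 6, C: 1, D: 22, E: 2, F: 2

Standard divisor 65319/34 ≈ 1921.147; standard quotas: A 1.263, B 6.457, C 0.887, D 21.538, E 1.663, F 2.192.
Rounding to the nearest integer gives A 1, B 6, C 1, D 22, E 2, F 2 — total 34, matching the house size, so no adjustment is needed.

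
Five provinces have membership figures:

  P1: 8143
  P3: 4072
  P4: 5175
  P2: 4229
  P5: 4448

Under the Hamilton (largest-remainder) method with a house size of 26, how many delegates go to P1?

Total 26067; standard divisor 26067/26 ≈ 1002.577.
Standard quotas: P1 8.1221, P3 4.0615, P4 5.1617, P2 4.2181, P5 4.4366.
Lower quotas: P1 8, P3 4, P4 5, P2 4, P5 4 (sum 25, leaving 1 seat).
Remainders in descending order: P5 0.4366, P2 0.2181, P4 0.1617, P1 0.1221, P3 0.0615.
Largest remainder: P5 receives the extra seat.
P1 receives 8.

8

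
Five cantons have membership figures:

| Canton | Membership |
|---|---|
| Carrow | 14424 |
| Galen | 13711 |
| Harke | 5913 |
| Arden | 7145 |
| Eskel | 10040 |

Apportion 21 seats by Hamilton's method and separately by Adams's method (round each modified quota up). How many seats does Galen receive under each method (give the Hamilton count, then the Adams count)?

Hamilton: Carrow 6, Galen 6, Harke 2, Arden 3, Eskel 4.
Adams: Carrow 6, Galen 5, Harke 3, Arden 3, Eskel 4.
Galen gets 6 under Hamilton and 5 under Adams.

6 and 5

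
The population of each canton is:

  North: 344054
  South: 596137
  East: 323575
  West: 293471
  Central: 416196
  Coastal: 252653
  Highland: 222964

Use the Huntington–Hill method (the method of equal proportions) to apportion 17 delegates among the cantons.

North 2; South 4; East 2; West 2; Central 3; Coastal 2; Highland 2

With divisor 149059: modified quotas North 2.308, South 3.999, East 2.171, West 1.969, Central 2.792, Coastal 1.695, Highland 1.496.
Geometric-mean thresholds: North √(2·3)=2.449, South √(3·4)=3.464, East √(2·3)=2.449, West √(1·2)=1.414, Central √(2·3)=2.449, Coastal √(1·2)=1.414, Highland √(1·2)=1.414.
Each quota rounded against its threshold gives North 2, South 4, East 2, West 2, Central 3, Coastal 2, Highland 2 (total 17).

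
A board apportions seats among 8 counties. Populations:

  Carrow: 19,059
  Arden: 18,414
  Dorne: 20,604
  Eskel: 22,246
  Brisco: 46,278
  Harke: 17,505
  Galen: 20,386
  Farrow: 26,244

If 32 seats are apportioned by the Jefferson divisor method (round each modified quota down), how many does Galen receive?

Standard divisor 190736/32 ≈ 5960.5; standard quotas: Carrow 3.198, Arden 3.089, Dorne 3.457, Eskel 3.732, Brisco 7.764, Harke 2.937, Galen 3.420, Farrow 4.403.
Rounding down gives 3, 3, 3, 3, 7, 2, 3, 4 = 28 seats, so the divisor must be adjusted.
With modified divisor 5200: modified quotas Carrow 3.665, Arden 3.541, Dorne 3.962, Eskel 4.278, Brisco 8.900, Harke 3.366, Galen 3.920, Farrow 5.047.
Rounding down: Carrow 3, Arden 3, Dorne 3, Eskel 4, Brisco 8, Harke 3, Galen 3, Farrow 5 (total 32).
Galen receives 3.

3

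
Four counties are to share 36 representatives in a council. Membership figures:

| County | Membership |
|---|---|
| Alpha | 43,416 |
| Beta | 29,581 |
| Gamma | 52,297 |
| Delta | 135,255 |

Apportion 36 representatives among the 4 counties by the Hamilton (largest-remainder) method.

Total 260549; standard divisor 260549/36 ≈ 7237.472.
Standard quotas: Alpha 5.9988, Beta 4.0872, Gamma 7.2259, Delta 18.6882.
Lower quotas: Alpha 5, Beta 4, Gamma 7, Delta 18 (sum 34, leaving 2 seats).
Remainders in descending order: Alpha 0.9988, Delta 0.6882, Gamma 0.2259, Beta 0.0872.
The surplus seats go to Alpha, Delta.

Alpha 6; Beta 4; Gamma 7; Delta 19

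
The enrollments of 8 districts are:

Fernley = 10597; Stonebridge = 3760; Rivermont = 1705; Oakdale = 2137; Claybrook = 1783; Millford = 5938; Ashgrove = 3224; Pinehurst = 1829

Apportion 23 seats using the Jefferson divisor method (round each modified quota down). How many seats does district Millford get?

Standard divisor 30973/23 ≈ 1346.652; standard quotas: Fernley 7.869, Stonebridge 2.792, Rivermont 1.266, Oakdale 1.587, Claybrook 1.324, Millford 4.409, Ashgrove 2.394, Pinehurst 1.358.
Rounding down gives 7, 2, 1, 1, 1, 4, 2, 1 = 19 seats, so the divisor must be adjusted.
With modified divisor 1100: modified quotas Fernley 9.634, Stonebridge 3.418, Rivermont 1.550, Oakdale 1.943, Claybrook 1.621, Millford 5.398, Ashgrove 2.931, Pinehurst 1.663.
Rounding down: Fernley 9, Stonebridge 3, Rivermont 1, Oakdale 1, Claybrook 1, Millford 5, Ashgrove 2, Pinehurst 1 (total 23).
Millford receives 5.

5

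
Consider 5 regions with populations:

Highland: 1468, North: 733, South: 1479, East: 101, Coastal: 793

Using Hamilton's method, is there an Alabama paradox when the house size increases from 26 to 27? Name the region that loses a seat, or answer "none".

East

At 26 seats: Highland 8, North 4, South 8, East 1, Coastal 5.
At 27 seats: Highland 9, North 4, South 9, East 0, Coastal 5.
East drops from 1 to 0.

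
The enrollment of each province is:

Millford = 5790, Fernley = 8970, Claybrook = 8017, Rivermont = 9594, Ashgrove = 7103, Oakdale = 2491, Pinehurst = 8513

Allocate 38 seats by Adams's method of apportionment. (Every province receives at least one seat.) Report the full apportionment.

Standard divisor 50478/38 ≈ 1328.368; standard quotas: Millford 4.359, Fernley 6.753, Claybrook 6.035, Rivermont 7.222, Ashgrove 5.347, Oakdale 1.875, Pinehurst 6.409.
Rounding up gives 5, 7, 7, 8, 6, 2, 7 = 42 seats, so the divisor must be adjusted.
With modified divisor 1430: modified quotas Millford 4.049, Fernley 6.273, Claybrook 5.606, Rivermont 6.709, Ashgrove 4.967, Oakdale 1.742, Pinehurst 5.953.
Rounding up: Millford 5, Fernley 7, Claybrook 6, Rivermont 7, Ashgrove 5, Oakdale 2, Pinehurst 6 (total 38).

Millford 5, Fernley 7, Claybrook 6, Rivermont 7, Ashgrove 5, Oakdale 2, Pinehurst 6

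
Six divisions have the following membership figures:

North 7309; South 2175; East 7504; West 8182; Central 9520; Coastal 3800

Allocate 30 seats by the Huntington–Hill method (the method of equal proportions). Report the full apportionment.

North: 6; South: 2; East: 6; West: 6; Central: 7; Coastal: 3

With divisor 1303: modified quotas North 5.609, South 1.669, East 5.759, West 6.279, Central 7.306, Coastal 2.916.
Geometric-mean thresholds: North √(5·6)=5.477, South √(1·2)=1.414, East √(5·6)=5.477, West √(6·7)=6.481, Central √(7·8)=7.483, Coastal √(2·3)=2.449.
Each quota rounded against its threshold gives North 6, South 2, East 6, West 6, Central 7, Coastal 3 (total 30).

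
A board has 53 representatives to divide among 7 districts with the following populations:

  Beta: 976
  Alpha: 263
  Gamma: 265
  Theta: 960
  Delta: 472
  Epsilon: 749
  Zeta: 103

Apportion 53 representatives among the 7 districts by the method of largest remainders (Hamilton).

Beta=14, Alpha=4, Gamma=4, Theta=13, Delta=7, Epsilon=10, Zeta=1

Total 3788; standard divisor 3788/53 ≈ 71.472.
Standard quotas: Beta 13.656, Alpha 3.680, Gamma 3.708, Theta 13.432, Delta 6.604, Epsilon 10.480, Zeta 1.441.
Lower quotas: Beta 13, Alpha 3, Gamma 3, Theta 13, Delta 6, Epsilon 10, Zeta 1 (sum 49, leaving 4 seats).
Remainders in descending order: Gamma 0.708, Alpha 0.680, Beta 0.656, Delta 0.604, Epsilon 0.480, Zeta 0.441, Theta 0.432.
Largest remainders: Gamma, Alpha, Beta, Delta receive the extra seats.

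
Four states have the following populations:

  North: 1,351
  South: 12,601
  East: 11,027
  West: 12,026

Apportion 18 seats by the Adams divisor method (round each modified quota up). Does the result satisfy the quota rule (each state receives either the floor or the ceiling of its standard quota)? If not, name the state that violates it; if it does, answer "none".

none

Standard quotas: North 0.657, South 6.129, East 5.364, West 5.850.
Adams allocation: North 1, South 6, East 5, West 6.
Every allocation lies between the lower and upper quota.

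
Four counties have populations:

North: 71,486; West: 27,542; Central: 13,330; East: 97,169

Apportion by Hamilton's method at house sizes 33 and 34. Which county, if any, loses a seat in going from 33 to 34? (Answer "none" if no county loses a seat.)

At 33 seats: North 11, West 5, Central 2, East 15.
At 34 seats: North 12, West 4, Central 2, East 16.
West drops from 5 to 4.

West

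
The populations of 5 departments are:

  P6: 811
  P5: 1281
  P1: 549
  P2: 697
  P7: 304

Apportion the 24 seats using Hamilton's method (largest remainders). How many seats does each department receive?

The standard divisor is 3642/24 ≈ 151.75.
Standard quotas: P6 5.344, P5 8.442, P1 3.618, P2 4.593, P7 2.003.
Lower quotas: P6 5, P5 8, P1 3, P2 4, P7 2 (sum 22, leaving 2 seats).
Remainders in descending order: P1 0.618, P2 0.593, P5 0.442, P6 0.344, P7 0.003.
The surplus seats go to P1, P2.

P6 5, P5 8, P1 4, P2 5, P7 2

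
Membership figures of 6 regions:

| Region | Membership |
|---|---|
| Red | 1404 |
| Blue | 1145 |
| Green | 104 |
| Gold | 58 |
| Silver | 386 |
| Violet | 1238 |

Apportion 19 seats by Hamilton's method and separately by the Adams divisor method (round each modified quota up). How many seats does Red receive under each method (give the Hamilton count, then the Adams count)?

6 and 5

Hamilton: Red 6, Blue 5, Green 1, Gold 0, Silver 2, Violet 5.
Adams: Red 5, Blue 5, Green 1, Gold 1, Silver 2, Violet 5.
Red gets 6 under Hamilton and 5 under Adams.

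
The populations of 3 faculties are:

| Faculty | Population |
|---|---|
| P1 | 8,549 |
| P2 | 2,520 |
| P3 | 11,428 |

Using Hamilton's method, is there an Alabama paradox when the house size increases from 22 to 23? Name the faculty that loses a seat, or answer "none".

At 22 seats: P1 8, P2 3, P3 11.
At 23 seats: P1 9, P2 2, P3 12.
P2 drops from 3 to 2.

P2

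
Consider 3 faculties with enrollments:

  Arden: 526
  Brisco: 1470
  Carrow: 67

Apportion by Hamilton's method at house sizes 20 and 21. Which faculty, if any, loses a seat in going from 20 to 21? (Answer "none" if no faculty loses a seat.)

At 20 seats: Arden 5, Brisco 14, Carrow 1.
At 21 seats: Arden 5, Brisco 15, Carrow 1.
No faculty's allocation decreased.

none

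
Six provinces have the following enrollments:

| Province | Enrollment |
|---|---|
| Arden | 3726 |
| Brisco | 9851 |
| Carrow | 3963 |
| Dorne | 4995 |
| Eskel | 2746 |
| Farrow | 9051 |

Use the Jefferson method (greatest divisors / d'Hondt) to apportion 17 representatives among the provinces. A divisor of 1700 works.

Arden=2; Brisco=5; Carrow=2; Dorne=2; Eskel=1; Farrow=5

With modified divisor 1700: modified quotas Arden 2.192, Brisco 5.795, Carrow 2.331, Dorne 2.938, Eskel 1.615, Farrow 5.324.
Rounding down: Arden 2, Brisco 5, Carrow 2, Dorne 2, Eskel 1, Farrow 5 (total 17).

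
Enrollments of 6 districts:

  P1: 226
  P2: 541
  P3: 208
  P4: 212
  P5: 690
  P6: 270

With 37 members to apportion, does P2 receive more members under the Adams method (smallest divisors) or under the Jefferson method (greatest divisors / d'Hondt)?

Jefferson

Adams: P1 4, P2 9, P3 4, P4 4, P5 11, P6 5.
Jefferson: P1 4, P2 10, P3 3, P4 3, P5 12, P6 5.
P2 gets 9 under Adams and 10 under Jefferson.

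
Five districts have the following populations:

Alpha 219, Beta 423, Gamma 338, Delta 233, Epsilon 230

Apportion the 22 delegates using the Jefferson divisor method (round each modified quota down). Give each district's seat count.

Alpha=3, Beta=7, Gamma=5, Delta=4, Epsilon=3

Standard divisor 1443/22 ≈ 65.591; standard quotas: Alpha 3.339, Beta 6.449, Gamma 5.153, Delta 3.552, Epsilon 3.507.
Rounding down gives 3, 6, 5, 3, 3 = 20 seats, so the divisor must be adjusted.
With modified divisor 57.9: modified quotas Alpha 3.782, Beta 7.306, Gamma 5.838, Delta 4.024, Epsilon 3.972.
Rounding down: Alpha 3, Beta 7, Gamma 5, Delta 4, Epsilon 3 (total 22).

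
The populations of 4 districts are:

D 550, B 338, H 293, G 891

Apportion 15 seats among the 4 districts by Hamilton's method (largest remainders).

D 4, B 2, H 2, G 7

The standard divisor is 2072/15 ≈ 138.133.
Standard quotas: D 3.982, B 2.447, H 2.121, G 6.450.
Lower quotas: D 3, B 2, H 2, G 6 (sum 13, leaving 2 seats).
Remainders in descending order: D 0.982, G 0.450, B 0.447, H 0.121.
The surplus seats go to D, G.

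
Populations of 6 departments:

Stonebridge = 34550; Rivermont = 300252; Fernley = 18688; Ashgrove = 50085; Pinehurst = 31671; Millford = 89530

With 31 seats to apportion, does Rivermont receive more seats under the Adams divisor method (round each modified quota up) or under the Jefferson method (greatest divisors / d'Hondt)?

Jefferson

Adams: Stonebridge 2, Rivermont 17, Fernley 2, Ashgrove 3, Pinehurst 2, Millford 5.
Jefferson: Stonebridge 2, Rivermont 18, Fernley 1, Ashgrove 3, Pinehurst 2, Millford 5.
Rivermont gets 17 under Adams and 18 under Jefferson.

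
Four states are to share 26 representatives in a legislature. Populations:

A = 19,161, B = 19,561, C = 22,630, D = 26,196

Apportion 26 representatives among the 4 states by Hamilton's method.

A=5; B=6; C=7; D=8

The standard divisor is 87548/26 ≈ 3367.231.
Standard quotas: A 5.6904, B 5.8092, C 6.7207, D 7.7797.
Lower quotas: A 5, B 5, C 6, D 7 (sum 23, leaving 3 seats).
Remainders in descending order: B 0.8092, D 0.7797, C 0.7207, A 0.6904.
Largest remainders: B, D, C receive the extra seats.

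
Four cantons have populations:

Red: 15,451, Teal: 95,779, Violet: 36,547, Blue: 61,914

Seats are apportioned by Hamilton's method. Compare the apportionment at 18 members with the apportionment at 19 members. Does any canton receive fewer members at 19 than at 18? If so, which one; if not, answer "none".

Red

At 18 seats: Red 2, Teal 8, Violet 3, Blue 5.
At 19 seats: Red 1, Teal 9, Violet 3, Blue 6.
Red drops from 2 to 1.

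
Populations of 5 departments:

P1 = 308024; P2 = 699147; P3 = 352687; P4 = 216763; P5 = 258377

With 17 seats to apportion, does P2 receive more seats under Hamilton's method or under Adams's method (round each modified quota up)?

Hamilton: P1 3, P2 7, P3 3, P4 2, P5 2.
Adams: P1 3, P2 6, P3 3, P4 2, P5 3.
P2 gets 7 under Hamilton and 6 under Adams.

Hamilton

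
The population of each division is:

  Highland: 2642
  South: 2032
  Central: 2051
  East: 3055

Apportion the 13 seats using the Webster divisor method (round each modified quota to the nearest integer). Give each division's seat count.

Standard divisor 9780/13 ≈ 752.308; standard quotas: Highland 3.512, South 2.701, Central 2.726, East 4.061.
Rounding to the nearest integer gives 4, 3, 3, 4 = 14 seats, so the divisor must be adjusted.
With modified divisor 800: modified quotas Highland 3.303, South 2.540, Central 2.564, East 3.819.
Rounding to the nearest integer: Highland 3, South 3, Central 3, East 4 (total 13).

Highland 3; South 3; Central 3; East 4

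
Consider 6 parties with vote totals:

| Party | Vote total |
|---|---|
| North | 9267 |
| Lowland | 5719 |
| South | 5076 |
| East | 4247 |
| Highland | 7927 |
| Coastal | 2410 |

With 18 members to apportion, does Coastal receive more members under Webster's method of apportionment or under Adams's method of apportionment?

Webster: North 5, Lowland 3, South 3, East 2, Highland 4, Coastal 1.
Adams: North 4, Lowland 3, South 3, East 2, Highland 4, Coastal 2.
Coastal gets 1 under Webster and 2 under Adams.

Adams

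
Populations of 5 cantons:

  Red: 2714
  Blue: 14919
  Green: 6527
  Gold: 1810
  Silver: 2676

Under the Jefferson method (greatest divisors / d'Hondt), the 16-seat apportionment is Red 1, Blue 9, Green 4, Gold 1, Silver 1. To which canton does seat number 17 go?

Blue

Priority for the next seat is population ÷ (current seats + 1).
Priorities: Red 1357.000, Blue 1491.900, Green 1305.400, Gold 905.000, Silver 1338.000.
Highest priority: Blue.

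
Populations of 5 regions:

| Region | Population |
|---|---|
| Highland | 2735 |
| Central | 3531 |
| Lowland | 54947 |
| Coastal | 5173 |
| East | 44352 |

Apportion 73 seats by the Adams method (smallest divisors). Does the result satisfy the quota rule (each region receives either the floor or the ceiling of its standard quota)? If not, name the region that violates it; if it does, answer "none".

Lowland

Standard quotas: Highland 1.803, Central 2.328, Lowland 36.222, Coastal 3.410, East 29.237.
Adams allocation: Highland 2, Central 3, Lowland 35, Coastal 4, East 29.
Lowland has quota 36.222 (lower 36, upper 37) but receives 35 — outside the quota interval.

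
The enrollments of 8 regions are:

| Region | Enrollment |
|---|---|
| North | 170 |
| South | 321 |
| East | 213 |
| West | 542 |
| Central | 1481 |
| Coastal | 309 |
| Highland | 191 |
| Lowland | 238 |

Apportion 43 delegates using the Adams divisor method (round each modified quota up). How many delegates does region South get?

Standard divisor 3465/43 ≈ 80.581; standard quotas: North 2.110, South 3.984, East 2.643, West 6.726, Central 18.379, Coastal 3.835, Highland 2.370, Lowland 2.954.
Rounding up gives 3, 4, 3, 7, 19, 4, 3, 3 = 46 seats, so the divisor must be adjusted.
With modified divisor 90: modified quotas North 1.889, South 3.567, East 2.367, West 6.022, Central 16.456, Coastal 3.433, Highland 2.122, Lowland 2.644.
Rounding up: North 2, South 4, East 3, West 7, Central 17, Coastal 4, Highland 3, Lowland 3 (total 43).
South receives 4.

4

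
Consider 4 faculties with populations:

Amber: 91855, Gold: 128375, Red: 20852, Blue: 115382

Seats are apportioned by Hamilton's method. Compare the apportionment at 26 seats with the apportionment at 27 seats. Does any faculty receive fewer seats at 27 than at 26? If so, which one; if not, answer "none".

At 26 seats: Amber 7, Gold 9, Red 2, Blue 8.
At 27 seats: Amber 7, Gold 10, Red 1, Blue 9.
Red drops from 2 to 1.

Red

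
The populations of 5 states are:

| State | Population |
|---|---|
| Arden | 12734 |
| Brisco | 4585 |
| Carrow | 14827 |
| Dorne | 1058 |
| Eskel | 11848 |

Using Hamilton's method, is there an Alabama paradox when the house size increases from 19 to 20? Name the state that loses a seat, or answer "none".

Dorne

At 19 seats: Arden 5, Brisco 2, Carrow 6, Dorne 1, Eskel 5.
At 20 seats: Arden 6, Brisco 2, Carrow 7, Dorne 0, Eskel 5.
Dorne drops from 1 to 0.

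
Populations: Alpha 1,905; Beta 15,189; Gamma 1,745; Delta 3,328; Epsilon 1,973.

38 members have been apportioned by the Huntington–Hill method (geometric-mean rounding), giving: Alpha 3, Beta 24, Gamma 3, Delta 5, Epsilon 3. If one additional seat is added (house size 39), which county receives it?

Priority for the next seat is population ÷ (√(s·(s+1))).
Priorities: Alpha 549.926, Beta 620.088, Gamma 503.738, Delta 607.607, Epsilon 569.556.
Highest priority: Beta.

Beta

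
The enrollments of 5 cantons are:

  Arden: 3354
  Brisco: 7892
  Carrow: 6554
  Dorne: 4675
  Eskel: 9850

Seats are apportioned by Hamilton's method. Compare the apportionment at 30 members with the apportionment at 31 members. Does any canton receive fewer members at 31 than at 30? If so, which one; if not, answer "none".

At 30 seats: Arden 3, Brisco 7, Carrow 6, Dorne 5, Eskel 9.
At 31 seats: Arden 3, Brisco 8, Carrow 6, Dorne 5, Eskel 9.
No canton's allocation decreased.

none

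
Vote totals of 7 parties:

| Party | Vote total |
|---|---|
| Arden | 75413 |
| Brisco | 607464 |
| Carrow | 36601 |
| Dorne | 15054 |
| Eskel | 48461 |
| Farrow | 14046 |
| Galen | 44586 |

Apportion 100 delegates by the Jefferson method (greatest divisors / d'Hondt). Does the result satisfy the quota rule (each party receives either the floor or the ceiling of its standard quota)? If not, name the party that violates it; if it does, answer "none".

Standard quotas: Arden 8.960, Brisco 72.178, Carrow 4.349, Dorne 1.789, Eskel 5.758, Farrow 1.669, Galen 5.298.
Jefferson allocation: Arden 9, Brisco 75, Carrow 4, Dorne 1, Eskel 5, Farrow 1, Galen 5.
Brisco has quota 72.178 (lower 72, upper 73) but receives 75 — outside the quota interval.

Brisco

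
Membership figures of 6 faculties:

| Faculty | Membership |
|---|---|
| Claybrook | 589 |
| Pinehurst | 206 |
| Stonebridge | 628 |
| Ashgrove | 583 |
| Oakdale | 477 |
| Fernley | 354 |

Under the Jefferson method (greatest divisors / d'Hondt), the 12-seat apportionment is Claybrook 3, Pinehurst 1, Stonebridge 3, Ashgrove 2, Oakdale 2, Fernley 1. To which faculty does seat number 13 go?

Ashgrove

Priority for the next seat is population ÷ (current seats + 1).
Priorities: Claybrook 147.250, Pinehurst 103.000, Stonebridge 157.000, Ashgrove 194.333, Oakdale 159.000, Fernley 177.000.
Highest priority: Ashgrove.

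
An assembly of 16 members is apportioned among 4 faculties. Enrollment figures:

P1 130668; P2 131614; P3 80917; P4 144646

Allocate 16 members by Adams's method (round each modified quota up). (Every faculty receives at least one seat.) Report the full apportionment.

Standard divisor 487845/16 ≈ 30490.312; standard quotas: P1 4.286, P2 4.317, P3 2.654, P4 4.744.
Rounding up gives 5, 5, 3, 5 = 18 seats, so the divisor must be adjusted.
With modified divisor 34500: modified quotas P1 3.787, P2 3.815, P3 2.345, P4 4.193.
Rounding up: P1 4, P2 4, P3 3, P4 5 (total 16).

P1=4, P2=4, P3=3, P4=5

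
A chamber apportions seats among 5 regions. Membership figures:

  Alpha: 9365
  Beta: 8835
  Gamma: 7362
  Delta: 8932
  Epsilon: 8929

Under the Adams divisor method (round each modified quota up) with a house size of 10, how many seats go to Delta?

2

Standard divisor 43423/10 ≈ 4342.3; standard quotas: Alpha 2.157, Beta 2.035, Gamma 1.695, Delta 2.057, Epsilon 2.056.
Rounding up gives 3, 3, 2, 3, 3 = 14 seats, so the divisor must be adjusted.
With modified divisor 6000: modified quotas Alpha 1.561, Beta 1.472, Gamma 1.227, Delta 1.489, Epsilon 1.488.
Rounding up: Alpha 2, Beta 2, Gamma 2, Delta 2, Epsilon 2 (total 10).
Delta receives 2.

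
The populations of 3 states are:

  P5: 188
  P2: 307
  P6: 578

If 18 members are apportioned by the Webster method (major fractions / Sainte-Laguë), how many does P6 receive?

Standard divisor 1073/18 ≈ 59.611; standard quotas: P5 3.154, P2 5.150, P6 9.696.
Rounding to the nearest integer gives P5 3, P2 5, P6 10 — total 18, matching the house size, so no adjustment is needed.
P6 receives 10.

10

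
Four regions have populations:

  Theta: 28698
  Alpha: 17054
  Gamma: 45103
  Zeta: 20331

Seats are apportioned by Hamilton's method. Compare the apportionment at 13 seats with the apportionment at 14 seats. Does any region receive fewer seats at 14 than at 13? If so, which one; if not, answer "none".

At 13 seats: Theta 3, Alpha 2, Gamma 5, Zeta 3.
At 14 seats: Theta 4, Alpha 2, Gamma 6, Zeta 2.
Zeta drops from 3 to 2.

Zeta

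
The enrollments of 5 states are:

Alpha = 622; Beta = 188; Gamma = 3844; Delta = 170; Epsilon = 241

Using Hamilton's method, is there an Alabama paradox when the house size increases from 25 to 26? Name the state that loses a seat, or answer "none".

none

At 25 seats: Alpha 3, Beta 1, Gamma 19, Delta 1, Epsilon 1.
At 26 seats: Alpha 3, Beta 1, Gamma 20, Delta 1, Epsilon 1.
No state's allocation decreased.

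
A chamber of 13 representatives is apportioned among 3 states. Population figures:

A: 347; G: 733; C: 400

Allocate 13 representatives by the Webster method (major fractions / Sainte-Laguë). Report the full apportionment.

Standard divisor 1480/13 ≈ 113.846; standard quotas: A 3.048, G 6.439, C 3.514.
Rounding to the nearest integer gives A 3, G 6, C 4 — total 13, matching the house size, so no adjustment is needed.

A 3, G 6, C 4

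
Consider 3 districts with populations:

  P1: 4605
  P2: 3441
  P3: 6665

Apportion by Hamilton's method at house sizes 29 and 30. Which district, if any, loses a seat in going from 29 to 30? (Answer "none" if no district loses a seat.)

none

At 29 seats: P1 9, P2 7, P3 13.
At 30 seats: P1 9, P2 7, P3 14.
No district's allocation decreased.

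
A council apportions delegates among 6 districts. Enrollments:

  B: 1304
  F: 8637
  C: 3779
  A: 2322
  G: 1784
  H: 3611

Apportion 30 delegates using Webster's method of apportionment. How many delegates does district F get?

12

Standard divisor 21437/30 ≈ 714.567; standard quotas: B 1.825, F 12.087, C 5.289, A 3.250, G 2.497, H 5.053.
Rounding to the nearest integer gives 2, 12, 5, 3, 2, 5 = 29 seats, so the divisor must be adjusted.
With modified divisor 700: modified quotas B 1.863, F 12.339, C 5.399, A 3.317, G 2.549, H 5.159.
Rounding to the nearest integer: B 2, F 12, C 5, A 3, G 3, H 5 (total 30).
F receives 12.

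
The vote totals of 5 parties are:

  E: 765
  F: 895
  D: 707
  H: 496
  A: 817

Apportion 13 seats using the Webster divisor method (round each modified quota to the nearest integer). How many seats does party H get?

2

Standard divisor 3680/13 ≈ 283.077; standard quotas: E 2.702, F 3.162, D 2.498, H 1.752, A 2.886.
Rounding to the nearest integer gives E 3, F 3, D 2, H 2, A 3 — total 13, matching the house size, so no adjustment is needed.
H receives 2.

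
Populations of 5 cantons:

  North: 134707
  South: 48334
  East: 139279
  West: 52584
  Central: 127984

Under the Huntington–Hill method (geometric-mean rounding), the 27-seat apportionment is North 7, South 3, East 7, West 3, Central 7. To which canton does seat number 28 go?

Priority for the next seat is population ÷ (√(s·(s+1))).
Priorities: North 18000.980, South 13952.824, East 18611.939, West 15179.693, Central 17102.581.
Highest priority: East.

East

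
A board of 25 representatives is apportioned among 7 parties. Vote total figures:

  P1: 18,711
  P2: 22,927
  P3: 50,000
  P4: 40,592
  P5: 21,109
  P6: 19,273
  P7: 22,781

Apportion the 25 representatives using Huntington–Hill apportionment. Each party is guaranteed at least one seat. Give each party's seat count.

P1 2, P2 3, P3 6, P4 5, P5 3, P6 3, P7 3

With divisor 7792: modified quotas P1 2.401, P2 2.942, P3 6.417, P4 5.209, P5 2.709, P6 2.473, P7 2.924.
Geometric-mean thresholds: P1 √(2·3)=2.449, P2 √(2·3)=2.449, P3 √(6·7)=6.481, P4 √(5·6)=5.477, P5 √(2·3)=2.449, P6 √(2·3)=2.449, P7 √(2·3)=2.449.
Each quota rounded against its threshold gives P1 2, P2 3, P3 6, P4 5, P5 3, P6 3, P7 3 (total 25).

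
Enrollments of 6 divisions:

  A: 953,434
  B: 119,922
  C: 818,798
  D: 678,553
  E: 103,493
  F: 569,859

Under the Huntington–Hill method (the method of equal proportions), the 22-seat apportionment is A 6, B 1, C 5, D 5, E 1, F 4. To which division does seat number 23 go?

C

Priority for the next seat is population ÷ (√(s·(s+1))).
Priorities: A 147118.060, B 84797.659, C 149491.378, D 123886.262, E 73180.602, F 127424.346.
Highest priority: C.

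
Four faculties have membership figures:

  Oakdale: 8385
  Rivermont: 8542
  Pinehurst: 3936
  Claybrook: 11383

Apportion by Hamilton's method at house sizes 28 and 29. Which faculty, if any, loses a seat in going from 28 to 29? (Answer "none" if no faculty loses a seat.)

At 28 seats: Oakdale 7, Rivermont 7, Pinehurst 4, Claybrook 10.
At 29 seats: Oakdale 8, Rivermont 8, Pinehurst 3, Claybrook 10.
Pinehurst drops from 4 to 3.

Pinehurst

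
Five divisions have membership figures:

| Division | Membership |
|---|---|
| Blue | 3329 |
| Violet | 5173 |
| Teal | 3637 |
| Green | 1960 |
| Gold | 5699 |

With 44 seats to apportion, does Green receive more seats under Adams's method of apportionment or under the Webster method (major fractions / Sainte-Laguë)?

Adams: Blue 8, Violet 11, Teal 8, Green 5, Gold 12.
Webster: Blue 7, Violet 12, Teal 8, Green 4, Gold 13.
Green gets 5 under Adams and 4 under Webster.

Adams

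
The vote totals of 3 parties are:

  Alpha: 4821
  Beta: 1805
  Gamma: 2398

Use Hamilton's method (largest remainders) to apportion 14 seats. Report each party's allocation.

Alpha 7, Beta 3, Gamma 4

Total 9024; standard divisor 9024/14 ≈ 644.571.
Standard quotas: Alpha 7.479, Beta 2.800, Gamma 3.720.
Lower quotas: Alpha 7, Beta 2, Gamma 3 (sum 12, leaving 2 seats).
Remainders in descending order: Beta 0.800, Gamma 0.720, Alpha 0.479.
The surplus seats go to Beta, Gamma.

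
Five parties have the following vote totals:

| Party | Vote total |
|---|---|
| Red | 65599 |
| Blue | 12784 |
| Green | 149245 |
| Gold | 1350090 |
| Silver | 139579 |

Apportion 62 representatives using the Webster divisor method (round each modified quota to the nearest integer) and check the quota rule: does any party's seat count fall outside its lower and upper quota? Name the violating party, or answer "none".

Standard quotas: Red 2.368, Blue 0.462, Green 5.388, Gold 48.743, Silver 5.039.
Webster allocation: Red 2, Blue 0, Green 5, Gold 50, Silver 5.
Gold has quota 48.743 (lower 48, upper 49) but receives 50 — outside the quota interval.

Gold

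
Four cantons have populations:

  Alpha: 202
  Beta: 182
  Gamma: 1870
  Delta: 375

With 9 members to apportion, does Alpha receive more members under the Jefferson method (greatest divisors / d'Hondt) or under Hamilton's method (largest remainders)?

Jefferson: Alpha 0, Beta 0, Gamma 8, Delta 1.
Hamilton: Alpha 1, Beta 1, Gamma 6, Delta 1.
Alpha gets 0 under Jefferson and 1 under Hamilton.

Hamilton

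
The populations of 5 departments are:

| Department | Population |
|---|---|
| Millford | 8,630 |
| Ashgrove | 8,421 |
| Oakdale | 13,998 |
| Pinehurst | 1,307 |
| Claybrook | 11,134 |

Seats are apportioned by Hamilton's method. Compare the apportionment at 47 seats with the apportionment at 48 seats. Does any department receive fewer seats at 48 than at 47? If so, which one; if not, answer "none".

At 47 seats: Millford 9, Ashgrove 9, Oakdale 15, Pinehurst 2, Claybrook 12.
At 48 seats: Millford 10, Ashgrove 9, Oakdale 16, Pinehurst 1, Claybrook 12.
Pinehurst drops from 2 to 1.

Pinehurst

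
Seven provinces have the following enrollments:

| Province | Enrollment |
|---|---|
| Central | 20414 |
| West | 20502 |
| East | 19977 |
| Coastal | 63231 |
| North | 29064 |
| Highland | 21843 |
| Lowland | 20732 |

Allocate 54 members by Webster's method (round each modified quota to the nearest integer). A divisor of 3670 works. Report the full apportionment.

With modified divisor 3670: modified quotas Central 5.562, West 5.586, East 5.443, Coastal 17.229, North 7.919, Highland 5.952, Lowland 5.649.
Rounding to the nearest integer: Central 6, West 6, East 5, Coastal 17, North 8, Highland 6, Lowland 6 (total 54).

Central=6, West=6, East=5, Coastal=17, North=8, Highland=6, Lowland=6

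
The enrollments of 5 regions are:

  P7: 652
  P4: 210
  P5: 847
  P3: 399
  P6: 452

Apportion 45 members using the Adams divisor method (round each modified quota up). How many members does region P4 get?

4

Standard divisor 2560/45 ≈ 56.889; standard quotas: P7 11.461, P4 3.691, P5 14.889, P3 7.014, P6 7.945.
Rounding up gives 12, 4, 15, 8, 8 = 47 seats, so the divisor must be adjusted.
With modified divisor 60: modified quotas P7 10.867, P4 3.500, P5 14.117, P3 6.650, P6 7.533.
Rounding up: P7 11, P4 4, P5 15, P3 7, P6 8 (total 45).
P4 receives 4.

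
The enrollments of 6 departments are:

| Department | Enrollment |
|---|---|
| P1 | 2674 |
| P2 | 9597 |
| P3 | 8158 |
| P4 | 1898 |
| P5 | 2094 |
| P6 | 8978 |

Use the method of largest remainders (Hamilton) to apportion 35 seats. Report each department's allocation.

P1: 3, P2: 10, P3: 9, P4: 2, P5: 2, P6: 9

Standard divisor: 33399 ÷ 35 ≈ 954.257.
Standard quotas: P1 2.8022, P2 10.0570, P3 8.5491, P4 1.9890, P5 2.1944, P6 9.4084.
Lower quotas: P1 2, P2 10, P3 8, P4 1, P5 2, P6 9 (sum 32, leaving 3 seats).
Remainders in descending order: P4 0.9890, P1 0.8022, P3 0.5491, P6 0.4084, P5 0.1944, P2 0.0570.
Largest remainders: P4, P1, P3 receive the extra seats.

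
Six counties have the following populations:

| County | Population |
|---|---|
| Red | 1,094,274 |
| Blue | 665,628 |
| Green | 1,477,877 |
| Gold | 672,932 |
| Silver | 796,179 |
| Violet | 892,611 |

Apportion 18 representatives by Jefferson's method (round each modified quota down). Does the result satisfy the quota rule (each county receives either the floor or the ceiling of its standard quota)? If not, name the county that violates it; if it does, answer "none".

none

Standard quotas: Red 3.518, Blue 2.140, Green 4.751, Gold 2.163, Silver 2.559, Violet 2.869.
Jefferson allocation: Red 4, Blue 2, Green 5, Gold 2, Silver 2, Violet 3.
Every allocation lies between the lower and upper quota.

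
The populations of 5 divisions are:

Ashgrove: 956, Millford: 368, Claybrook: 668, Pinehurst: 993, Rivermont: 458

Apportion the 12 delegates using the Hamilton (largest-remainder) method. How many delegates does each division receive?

Ashgrove: 3, Millford: 1, Claybrook: 2, Pinehurst: 4, Rivermont: 2

Total 3443; standard divisor 3443/12 ≈ 286.917.
Standard quotas: Ashgrove 3.332, Millford 1.283, Claybrook 2.328, Pinehurst 3.461, Rivermont 1.596.
Lower quotas: Ashgrove 3, Millford 1, Claybrook 2, Pinehurst 3, Rivermont 1 (sum 10, leaving 2 seats).
Remainders in descending order: Rivermont 0.596, Pinehurst 0.461, Ashgrove 0.332, Claybrook 0.328, Millford 0.283.
Largest remainders: Rivermont, Pinehurst receive the extra seats.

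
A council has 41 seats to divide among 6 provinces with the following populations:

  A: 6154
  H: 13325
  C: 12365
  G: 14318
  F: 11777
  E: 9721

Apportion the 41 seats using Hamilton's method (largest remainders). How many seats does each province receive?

A 4; H 8; C 7; G 9; F 7; E 6

The standard divisor is 67660/41 ≈ 1650.244.
Standard quotas: A 3.7291, H 8.0746, C 7.4928, G 8.6763, F 7.1365, E 5.8906.
Lower quotas: A 3, H 8, C 7, G 8, F 7, E 5 (sum 38, leaving 3 seats).
Remainders in descending order: E 0.8906, A 0.7291, G 0.6763, C 0.4928, F 0.1365, H 0.0746.
Largest remainders: E, A, G receive the extra seats.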